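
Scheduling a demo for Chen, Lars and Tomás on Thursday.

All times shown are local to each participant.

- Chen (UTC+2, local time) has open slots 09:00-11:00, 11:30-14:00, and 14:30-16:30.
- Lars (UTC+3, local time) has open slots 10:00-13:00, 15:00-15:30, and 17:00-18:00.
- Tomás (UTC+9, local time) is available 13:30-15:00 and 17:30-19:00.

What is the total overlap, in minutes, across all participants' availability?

Chen → UTC: 07:00–09:00, 09:30–12:00, 12:30–14:30.
Lars → UTC: 07:00–10:00, 12:00–12:30, 14:00–15:00.
Tomás → UTC: 04:30–06:00, 08:30–10:00.
Chen ∩ Lars: 07:00–09:00, 09:30–10:00, 14:00–14:30.
Chen ∩ Lars ∩ Tomás: 08:30–09:00, 09:30–10:00.
Total common minutes: 30 + 30 = 60.

60 minutes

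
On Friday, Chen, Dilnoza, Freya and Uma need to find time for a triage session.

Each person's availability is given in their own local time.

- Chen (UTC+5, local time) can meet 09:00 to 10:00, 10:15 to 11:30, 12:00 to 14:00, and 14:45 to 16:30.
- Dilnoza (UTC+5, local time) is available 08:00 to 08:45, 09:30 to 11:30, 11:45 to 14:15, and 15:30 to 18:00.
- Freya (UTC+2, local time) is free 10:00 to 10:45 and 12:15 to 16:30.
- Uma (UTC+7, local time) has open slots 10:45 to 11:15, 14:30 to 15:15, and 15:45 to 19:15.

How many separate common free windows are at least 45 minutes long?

1

Chen → UTC: 04:00–05:00, 05:15–06:30, 07:00–09:00, 09:45–11:30.
Dilnoza → UTC: 03:00–03:45, 04:30–06:30, 06:45–09:15, 10:30–13:00.
Freya → UTC: 08:00–08:45, 10:15–14:30.
Uma → UTC: 03:45–04:15, 07:30–08:15, 08:45–12:15.
Chen ∩ Dilnoza: 04:30–05:00, 05:15–06:30, 07:00–09:00, 10:30–11:30.
Chen ∩ Dilnoza ∩ Freya: 08:00–08:45, 10:30–11:30.
Chen ∩ Dilnoza ∩ Freya ∩ Uma: 08:00–08:15, 10:30–11:30.
Windows ≥ 45 min: 10:30–11:30.
That's 1 window.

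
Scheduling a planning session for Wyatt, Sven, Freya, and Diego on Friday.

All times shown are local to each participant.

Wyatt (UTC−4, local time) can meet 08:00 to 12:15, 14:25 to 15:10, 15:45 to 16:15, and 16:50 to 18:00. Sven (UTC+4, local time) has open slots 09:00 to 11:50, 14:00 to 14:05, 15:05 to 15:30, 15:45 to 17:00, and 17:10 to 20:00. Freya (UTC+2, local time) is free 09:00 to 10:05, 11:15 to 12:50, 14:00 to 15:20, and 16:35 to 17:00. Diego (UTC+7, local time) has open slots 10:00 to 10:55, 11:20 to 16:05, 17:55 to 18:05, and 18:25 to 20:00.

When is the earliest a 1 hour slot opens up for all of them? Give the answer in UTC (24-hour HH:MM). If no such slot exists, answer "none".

12:00

Wyatt → UTC: 12:00–16:15, 18:25–19:10, 19:45–20:15, 20:50–22:00.
Sven → UTC: 05:00–07:50, 10:00–10:05, 11:05–11:30, 11:45–13:00, 13:10–16:00.
Freya → UTC: 07:00–08:05, 09:15–10:50, 12:00–13:20, 14:35–15:00.
Diego → UTC: 03:00–03:55, 04:20–09:05, 10:55–11:05, 11:25–13:00.
Wyatt ∩ Sven: 12:00–13:00, 13:10–16:00.
Wyatt ∩ Sven ∩ Freya: 12:00–13:00, 13:10–13:20, 14:35–15:00.
Wyatt ∩ Sven ∩ Freya ∩ Diego: 12:00–13:00.
Windows ≥ 60 min: 12:00–13:00.
Earliest such window starts at 12:00.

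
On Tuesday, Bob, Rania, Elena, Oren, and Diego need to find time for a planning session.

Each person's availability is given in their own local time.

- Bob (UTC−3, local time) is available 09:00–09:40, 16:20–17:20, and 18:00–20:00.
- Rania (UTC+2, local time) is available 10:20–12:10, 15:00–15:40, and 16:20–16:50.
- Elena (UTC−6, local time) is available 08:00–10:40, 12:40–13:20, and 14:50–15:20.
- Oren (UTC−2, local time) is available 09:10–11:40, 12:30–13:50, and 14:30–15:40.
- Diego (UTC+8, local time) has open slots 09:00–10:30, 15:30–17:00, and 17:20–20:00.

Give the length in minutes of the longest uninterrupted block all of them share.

0 minutes

Bob → UTC: 12:00–12:40, 19:20–20:20, 21:00–23:00.
Rania → UTC: 08:20–10:10, 13:00–13:40, 14:20–14:50.
Elena → UTC: 14:00–16:40, 18:40–19:20, 20:50–21:20.
Oren → UTC: 11:10–13:40, 14:30–15:50, 16:30–17:40.
Diego → UTC: 01:00–02:30, 07:30–09:00, 09:20–12:00.
Bob ∩ Rania: (none).
Bob ∩ Rania ∩ Elena: (none).
Bob ∩ Rania ∩ Elena ∩ Oren: (none).
Bob ∩ Rania ∩ Elena ∩ Oren ∩ Diego: (none).
No common window.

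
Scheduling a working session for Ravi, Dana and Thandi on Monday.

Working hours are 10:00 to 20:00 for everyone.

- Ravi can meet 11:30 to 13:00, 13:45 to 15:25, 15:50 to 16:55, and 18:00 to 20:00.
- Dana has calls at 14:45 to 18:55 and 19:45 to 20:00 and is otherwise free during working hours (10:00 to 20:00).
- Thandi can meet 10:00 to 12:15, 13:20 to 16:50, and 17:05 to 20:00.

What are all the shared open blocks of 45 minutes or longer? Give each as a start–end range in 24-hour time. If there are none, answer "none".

11:30–12:15, 13:45–14:45, 18:55–19:45

Dana free within 10:00–20:00: 10:00–14:45, 18:55–19:45.
Ravi ∩ Dana: 11:30–13:00, 13:45–14:45, 18:55–19:45.
Ravi ∩ Dana ∩ Thandi: 11:30–12:15, 13:45–14:45, 18:55–19:45.
Windows ≥ 45 min: 11:30–12:15, 13:45–14:45, 18:55–19:45.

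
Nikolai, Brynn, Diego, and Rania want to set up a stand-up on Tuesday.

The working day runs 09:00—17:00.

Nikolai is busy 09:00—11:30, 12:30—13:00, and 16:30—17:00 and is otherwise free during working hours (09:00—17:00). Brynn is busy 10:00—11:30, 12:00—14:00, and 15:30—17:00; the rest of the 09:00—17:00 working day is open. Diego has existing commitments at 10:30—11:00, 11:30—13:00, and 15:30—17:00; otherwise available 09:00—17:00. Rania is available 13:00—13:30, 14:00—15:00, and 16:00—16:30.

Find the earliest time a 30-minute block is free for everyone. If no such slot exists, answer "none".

Nikolai free within 09:00–17:00: 11:30–12:30, 13:00–16:30.
Brynn free within 09:00–17:00: 09:00–10:00, 11:30–12:00, 14:00–15:30.
Diego free within 09:00–17:00: 09:00–10:30, 11:00–11:30, 13:00–15:30.
Nikolai ∩ Brynn: 11:30–12:00, 14:00–15:30.
Nikolai ∩ Brynn ∩ Diego: 14:00–15:30.
Nikolai ∩ Brynn ∩ Diego ∩ Rania: 14:00–15:00.
Windows ≥ 30 min: 14:00–15:00.
Earliest such window starts at 14:00.

14:00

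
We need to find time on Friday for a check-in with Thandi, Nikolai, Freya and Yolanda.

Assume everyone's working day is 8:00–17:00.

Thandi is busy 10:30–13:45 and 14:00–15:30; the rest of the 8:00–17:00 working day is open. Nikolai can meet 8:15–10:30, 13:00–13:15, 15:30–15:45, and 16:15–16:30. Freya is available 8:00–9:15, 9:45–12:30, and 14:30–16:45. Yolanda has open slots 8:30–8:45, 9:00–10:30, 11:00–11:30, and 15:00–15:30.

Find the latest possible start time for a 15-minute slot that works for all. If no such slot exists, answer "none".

Thandi free within 08:00–17:00: 08:00–10:30, 13:45–14:00, 15:30–17:00.
Thandi ∩ Nikolai: 08:15–10:30, 15:30–15:45, 16:15–16:30.
Thandi ∩ Nikolai ∩ Freya: 08:15–09:15, 09:45–10:30, 15:30–15:45, 16:15–16:30.
Thandi ∩ Nikolai ∩ Freya ∩ Yolanda: 08:30–08:45, 09:00–09:15, 09:45–10:30.
Windows ≥ 15 min: 08:30–08:45, 09:00–09:15, 09:45–10:30.
Latest start in the last window 09:45–10:30 is 10:30 − 15 min = 10:15.

10:15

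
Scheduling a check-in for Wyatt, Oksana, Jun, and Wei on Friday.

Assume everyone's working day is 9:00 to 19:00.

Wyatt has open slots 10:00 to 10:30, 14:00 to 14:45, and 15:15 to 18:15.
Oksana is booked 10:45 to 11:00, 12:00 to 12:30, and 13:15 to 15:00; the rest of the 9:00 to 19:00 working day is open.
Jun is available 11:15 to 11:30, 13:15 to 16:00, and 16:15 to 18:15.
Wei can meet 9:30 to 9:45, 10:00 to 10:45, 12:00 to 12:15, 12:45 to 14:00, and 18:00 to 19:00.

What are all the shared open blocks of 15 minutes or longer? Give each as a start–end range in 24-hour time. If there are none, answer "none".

18:00–18:15

Oksana free within 09:00–19:00: 09:00–10:45, 11:00–12:00, 12:30–13:15, 15:00–19:00.
Wyatt ∩ Oksana: 10:00–10:30, 15:15–18:15.
Wyatt ∩ Oksana ∩ Jun: 15:15–16:00, 16:15–18:15.
Wyatt ∩ Oksana ∩ Jun ∩ Wei: 18:00–18:15.
Windows ≥ 15 min: 18:00–18:15.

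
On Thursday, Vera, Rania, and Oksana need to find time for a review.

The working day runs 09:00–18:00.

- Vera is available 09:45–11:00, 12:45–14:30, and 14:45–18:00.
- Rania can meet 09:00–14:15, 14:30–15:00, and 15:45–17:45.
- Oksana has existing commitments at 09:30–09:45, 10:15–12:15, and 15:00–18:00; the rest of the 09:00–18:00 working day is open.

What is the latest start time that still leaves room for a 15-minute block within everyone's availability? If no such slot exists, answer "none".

14:45

Oksana free within 09:00–18:00: 09:00–09:30, 09:45–10:15, 12:15–15:00.
Vera ∩ Rania: 09:45–11:00, 12:45–14:15, 14:45–15:00, 15:45–17:45.
Vera ∩ Rania ∩ Oksana: 09:45–10:15, 12:45–14:15, 14:45–15:00.
Windows ≥ 15 min: 09:45–10:15, 12:45–14:15, 14:45–15:00.
Latest start in the last window 14:45–15:00 is 15:00 − 15 min = 14:45.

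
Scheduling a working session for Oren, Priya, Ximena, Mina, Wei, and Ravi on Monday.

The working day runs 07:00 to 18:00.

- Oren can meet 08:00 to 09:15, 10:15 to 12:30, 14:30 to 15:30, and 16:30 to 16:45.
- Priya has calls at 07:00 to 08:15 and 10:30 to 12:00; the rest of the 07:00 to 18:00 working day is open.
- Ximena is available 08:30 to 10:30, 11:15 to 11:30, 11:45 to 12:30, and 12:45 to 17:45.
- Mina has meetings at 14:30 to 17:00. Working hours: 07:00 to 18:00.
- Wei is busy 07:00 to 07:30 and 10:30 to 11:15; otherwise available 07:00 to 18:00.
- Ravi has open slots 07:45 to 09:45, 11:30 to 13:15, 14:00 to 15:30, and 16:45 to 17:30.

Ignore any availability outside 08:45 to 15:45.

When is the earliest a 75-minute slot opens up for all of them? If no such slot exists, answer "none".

Priya free within 07:00–18:00: 08:15–10:30, 12:00–18:00.
Mina free within 07:00–18:00: 07:00–14:30, 17:00–18:00.
Wei free within 07:00–18:00: 07:30–10:30, 11:15–18:00.
Oren ∩ Priya: 08:15–09:15, 10:15–10:30, 12:00–12:30, 14:30–15:30, 16:30–16:45.
Oren ∩ Priya ∩ Ximena: 08:30–09:15, 10:15–10:30, 12:00–12:30, 14:30–15:30, 16:30–16:45.
Oren ∩ Priya ∩ Ximena ∩ Mina: 08:30–09:15, 10:15–10:30, 12:00–12:30.
Oren ∩ Priya ∩ Ximena ∩ Mina ∩ Wei: 08:30–09:15, 10:15–10:30, 12:00–12:30.
Oren ∩ Priya ∩ Ximena ∩ Mina ∩ Wei ∩ Ravi: 08:30–09:15, 12:00–12:30.
Restricted to 08:45–15:45: 08:45–09:15, 12:00–12:30.
Windows ≥ 75 min: (none).

none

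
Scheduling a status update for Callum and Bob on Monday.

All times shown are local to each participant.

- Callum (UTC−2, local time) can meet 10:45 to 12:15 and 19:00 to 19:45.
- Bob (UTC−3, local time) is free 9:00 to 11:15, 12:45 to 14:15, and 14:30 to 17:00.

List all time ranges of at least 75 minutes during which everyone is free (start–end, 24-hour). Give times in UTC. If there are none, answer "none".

12:45–14:15

Callum → UTC: 12:45–14:15, 21:00–21:45.
Bob → UTC: 12:00–14:15, 15:45–17:15, 17:30–20:00.
Callum ∩ Bob: 12:45–14:15.
Windows ≥ 75 min: 12:45–14:15.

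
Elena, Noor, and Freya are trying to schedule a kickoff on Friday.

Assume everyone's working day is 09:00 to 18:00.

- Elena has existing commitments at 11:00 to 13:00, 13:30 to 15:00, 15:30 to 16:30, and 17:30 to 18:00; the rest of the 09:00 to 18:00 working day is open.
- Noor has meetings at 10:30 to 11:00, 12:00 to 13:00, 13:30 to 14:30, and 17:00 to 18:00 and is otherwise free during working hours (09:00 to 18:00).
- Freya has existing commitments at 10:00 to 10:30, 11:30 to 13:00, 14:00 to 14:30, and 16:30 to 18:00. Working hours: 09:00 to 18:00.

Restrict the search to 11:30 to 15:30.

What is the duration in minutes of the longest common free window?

30 minutes

Elena free within 09:00–18:00: 09:00–11:00, 13:00–13:30, 15:00–15:30, 16:30–17:30.
Noor free within 09:00–18:00: 09:00–10:30, 11:00–12:00, 13:00–13:30, 14:30–17:00.
Freya free within 09:00–18:00: 09:00–10:00, 10:30–11:30, 13:00–14:00, 14:30–16:30.
Elena ∩ Noor: 09:00–10:30, 13:00–13:30, 15:00–15:30, 16:30–17:00.
Elena ∩ Noor ∩ Freya: 09:00–10:00, 13:00–13:30, 15:00–15:30.
Restricted to 11:30–15:30: 13:00–13:30, 15:00–15:30.
Common window lengths: 30, 30 min; longest is 30.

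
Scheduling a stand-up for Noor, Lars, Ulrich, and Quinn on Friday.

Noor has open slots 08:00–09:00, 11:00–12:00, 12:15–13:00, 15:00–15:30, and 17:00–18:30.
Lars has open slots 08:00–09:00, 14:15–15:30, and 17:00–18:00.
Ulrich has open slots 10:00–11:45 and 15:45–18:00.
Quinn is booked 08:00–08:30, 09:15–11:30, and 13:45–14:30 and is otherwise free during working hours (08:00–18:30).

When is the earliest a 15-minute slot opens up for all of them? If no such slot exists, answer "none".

Quinn free within 08:00–18:30: 08:30–09:15, 11:30–13:45, 14:30–18:30.
Noor ∩ Lars: 08:00–09:00, 15:00–15:30, 17:00–18:00.
Noor ∩ Lars ∩ Ulrich: 17:00–18:00.
Noor ∩ Lars ∩ Ulrich ∩ Quinn: 17:00–18:00.
Windows ≥ 15 min: 17:00–18:00.
Earliest such window starts at 17:00.

17:00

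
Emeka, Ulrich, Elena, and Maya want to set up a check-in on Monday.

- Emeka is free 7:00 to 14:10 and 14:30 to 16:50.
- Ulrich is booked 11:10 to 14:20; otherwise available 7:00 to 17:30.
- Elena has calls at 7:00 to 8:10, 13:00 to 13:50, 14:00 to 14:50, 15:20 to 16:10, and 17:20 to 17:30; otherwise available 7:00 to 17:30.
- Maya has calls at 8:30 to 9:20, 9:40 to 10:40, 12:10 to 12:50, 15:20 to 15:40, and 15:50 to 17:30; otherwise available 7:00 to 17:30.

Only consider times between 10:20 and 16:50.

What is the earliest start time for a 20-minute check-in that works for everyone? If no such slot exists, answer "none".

Ulrich free within 07:00–17:30: 07:00–11:10, 14:20–17:30.
Elena free within 07:00–17:30: 08:10–13:00, 13:50–14:00, 14:50–15:20, 16:10–17:20.
Maya free within 07:00–17:30: 07:00–08:30, 09:20–09:40, 10:40–12:10, 12:50–15:20, 15:40–15:50.
Emeka ∩ Ulrich: 07:00–11:10, 14:30–16:50.
Emeka ∩ Ulrich ∩ Elena: 08:10–11:10, 14:50–15:20, 16:10–16:50.
Emeka ∩ Ulrich ∩ Elena ∩ Maya: 08:10–08:30, 09:20–09:40, 10:40–11:10, 14:50–15:20.
Restricted to 10:20–16:50: 10:40–11:10, 14:50–15:20.
Windows ≥ 20 min: 10:40–11:10, 14:50–15:20.
Earliest such window starts at 10:40.

10:40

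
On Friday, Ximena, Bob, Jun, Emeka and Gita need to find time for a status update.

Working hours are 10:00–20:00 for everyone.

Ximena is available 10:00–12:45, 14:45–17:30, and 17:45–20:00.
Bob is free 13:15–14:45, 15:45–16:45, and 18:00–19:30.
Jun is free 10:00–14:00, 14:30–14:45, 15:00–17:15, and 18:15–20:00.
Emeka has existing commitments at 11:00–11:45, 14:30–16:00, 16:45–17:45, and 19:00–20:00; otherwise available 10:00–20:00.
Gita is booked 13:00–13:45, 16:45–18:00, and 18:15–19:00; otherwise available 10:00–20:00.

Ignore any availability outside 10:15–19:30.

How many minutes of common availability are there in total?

Emeka free within 10:00–20:00: 10:00–11:00, 11:45–14:30, 16:00–16:45, 17:45–19:00.
Gita free within 10:00–20:00: 10:00–13:00, 13:45–16:45, 18:00–18:15, 19:00–20:00.
Ximena ∩ Bob: 15:45–16:45, 18:00–19:30.
Ximena ∩ Bob ∩ Jun: 15:45–16:45, 18:15–19:30.
Ximena ∩ Bob ∩ Jun ∩ Emeka: 16:00–16:45, 18:15–19:00.
Ximena ∩ Bob ∩ Jun ∩ Emeka ∩ Gita: 16:00–16:45.
Restricted to 10:15–19:30: 16:00–16:45.
Total common minutes: 45.

45 minutes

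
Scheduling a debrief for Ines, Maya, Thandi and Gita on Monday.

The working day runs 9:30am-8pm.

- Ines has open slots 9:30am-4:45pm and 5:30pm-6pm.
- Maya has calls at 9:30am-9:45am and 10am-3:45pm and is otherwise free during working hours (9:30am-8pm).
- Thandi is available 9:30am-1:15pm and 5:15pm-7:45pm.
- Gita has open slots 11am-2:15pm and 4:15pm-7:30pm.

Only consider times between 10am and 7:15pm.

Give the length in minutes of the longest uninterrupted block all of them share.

Maya free within 09:30–20:00: 09:45–10:00, 15:45–20:00.
Ines ∩ Maya: 09:45–10:00, 15:45–16:45, 17:30–18:00.
Ines ∩ Maya ∩ Thandi: 09:45–10:00, 17:30–18:00.
Ines ∩ Maya ∩ Thandi ∩ Gita: 17:30–18:00.
Restricted to 10:00–19:15: 17:30–18:00.
Single common window of 30 minutes.

30 minutes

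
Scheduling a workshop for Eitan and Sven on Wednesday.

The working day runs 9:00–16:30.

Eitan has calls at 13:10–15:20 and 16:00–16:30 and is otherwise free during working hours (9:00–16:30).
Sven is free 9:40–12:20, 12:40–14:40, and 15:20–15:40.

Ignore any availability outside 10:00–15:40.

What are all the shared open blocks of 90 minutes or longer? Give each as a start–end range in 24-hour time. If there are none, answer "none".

Eitan free within 09:00–16:30: 09:00–13:10, 15:20–16:00.
Eitan ∩ Sven: 09:40–12:20, 12:40–13:10, 15:20–15:40.
Restricted to 10:00–15:40: 10:00–12:20, 12:40–13:10, 15:20–15:40.
Windows ≥ 90 min: 10:00–12:20.

10:00–12:20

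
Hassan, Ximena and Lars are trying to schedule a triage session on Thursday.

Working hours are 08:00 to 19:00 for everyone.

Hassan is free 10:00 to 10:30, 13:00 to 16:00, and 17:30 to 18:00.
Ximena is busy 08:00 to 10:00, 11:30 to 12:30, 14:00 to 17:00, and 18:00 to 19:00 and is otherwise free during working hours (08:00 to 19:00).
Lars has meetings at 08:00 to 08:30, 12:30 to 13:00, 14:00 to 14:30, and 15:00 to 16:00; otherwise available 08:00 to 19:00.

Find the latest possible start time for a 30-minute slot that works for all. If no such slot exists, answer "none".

17:30

Ximena free within 08:00–19:00: 10:00–11:30, 12:30–14:00, 17:00–18:00.
Lars free within 08:00–19:00: 08:30–12:30, 13:00–14:00, 14:30–15:00, 16:00–19:00.
Hassan ∩ Ximena: 10:00–10:30, 13:00–14:00, 17:30–18:00.
Hassan ∩ Ximena ∩ Lars: 10:00–10:30, 13:00–14:00, 17:30–18:00.
Windows ≥ 30 min: 10:00–10:30, 13:00–14:00, 17:30–18:00.
Latest start in the last window 17:30–18:00 is 18:00 − 30 min = 17:30.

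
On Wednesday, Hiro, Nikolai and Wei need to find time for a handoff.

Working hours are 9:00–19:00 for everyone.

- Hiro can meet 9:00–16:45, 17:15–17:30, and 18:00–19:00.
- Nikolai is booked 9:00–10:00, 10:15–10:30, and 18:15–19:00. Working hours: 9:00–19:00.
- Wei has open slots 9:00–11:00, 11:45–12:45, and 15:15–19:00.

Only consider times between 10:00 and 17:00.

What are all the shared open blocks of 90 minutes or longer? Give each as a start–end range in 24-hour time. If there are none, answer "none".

Nikolai free within 09:00–19:00: 10:00–10:15, 10:30–18:15.
Hiro ∩ Nikolai: 10:00–10:15, 10:30–16:45, 17:15–17:30, 18:00–18:15.
Hiro ∩ Nikolai ∩ Wei: 10:00–10:15, 10:30–11:00, 11:45–12:45, 15:15–16:45, 17:15–17:30, 18:00–18:15.
Restricted to 10:00–17:00: 10:00–10:15, 10:30–11:00, 11:45–12:45, 15:15–16:45.
Windows ≥ 90 min: 15:15–16:45.

15:15–16:45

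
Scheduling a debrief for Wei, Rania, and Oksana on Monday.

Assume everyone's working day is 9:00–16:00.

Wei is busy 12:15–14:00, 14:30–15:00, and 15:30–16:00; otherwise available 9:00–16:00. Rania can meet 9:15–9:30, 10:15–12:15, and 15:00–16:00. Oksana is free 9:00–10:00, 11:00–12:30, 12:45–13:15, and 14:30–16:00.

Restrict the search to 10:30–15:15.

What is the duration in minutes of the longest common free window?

Wei free within 09:00–16:00: 09:00–12:15, 14:00–14:30, 15:00–15:30.
Wei ∩ Rania: 09:15–09:30, 10:15–12:15, 15:00–15:30.
Wei ∩ Rania ∩ Oksana: 09:15–09:30, 11:00–12:15, 15:00–15:30.
Restricted to 10:30–15:15: 11:00–12:15, 15:00–15:15.
Common window lengths: 75, 15 min; longest is 75.

75 minutes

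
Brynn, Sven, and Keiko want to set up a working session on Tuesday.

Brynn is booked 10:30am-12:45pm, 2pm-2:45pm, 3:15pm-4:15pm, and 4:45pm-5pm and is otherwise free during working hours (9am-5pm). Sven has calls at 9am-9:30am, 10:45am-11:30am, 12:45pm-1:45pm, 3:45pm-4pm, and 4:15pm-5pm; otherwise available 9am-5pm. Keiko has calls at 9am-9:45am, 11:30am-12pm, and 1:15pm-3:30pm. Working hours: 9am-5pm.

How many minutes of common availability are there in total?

45 minutes

Brynn free within 09:00–17:00: 09:00–10:30, 12:45–14:00, 14:45–15:15, 16:15–16:45.
Sven free within 09:00–17:00: 09:30–10:45, 11:30–12:45, 13:45–15:45, 16:00–16:15.
Keiko free within 09:00–17:00: 09:45–11:30, 12:00–13:15, 15:30–17:00.
Brynn ∩ Sven: 09:30–10:30, 13:45–14:00, 14:45–15:15.
Brynn ∩ Sven ∩ Keiko: 09:45–10:30.
Total common minutes: 45.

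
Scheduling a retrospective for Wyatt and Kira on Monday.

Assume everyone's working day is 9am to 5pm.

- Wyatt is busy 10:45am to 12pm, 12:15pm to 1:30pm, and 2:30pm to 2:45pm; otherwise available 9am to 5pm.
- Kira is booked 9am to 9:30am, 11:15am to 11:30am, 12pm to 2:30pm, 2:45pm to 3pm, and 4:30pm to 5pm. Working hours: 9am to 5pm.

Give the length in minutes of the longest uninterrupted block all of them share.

90 minutes

Wyatt free within 09:00–17:00: 09:00–10:45, 12:00–12:15, 13:30–14:30, 14:45–17:00.
Kira free within 09:00–17:00: 09:30–11:15, 11:30–12:00, 14:30–14:45, 15:00–16:30.
Wyatt ∩ Kira: 09:30–10:45, 15:00–16:30.
Common window lengths: 75, 90 min; longest is 90.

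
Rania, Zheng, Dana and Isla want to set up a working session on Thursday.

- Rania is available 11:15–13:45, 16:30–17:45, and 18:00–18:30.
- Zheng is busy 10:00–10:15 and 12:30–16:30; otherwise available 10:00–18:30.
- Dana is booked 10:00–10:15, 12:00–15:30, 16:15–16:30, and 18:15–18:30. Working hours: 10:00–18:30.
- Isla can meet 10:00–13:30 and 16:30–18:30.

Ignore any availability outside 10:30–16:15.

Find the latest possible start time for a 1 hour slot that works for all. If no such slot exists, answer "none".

Zheng free within 10:00–18:30: 10:15–12:30, 16:30–18:30.
Dana free within 10:00–18:30: 10:15–12:00, 15:30–16:15, 16:30–18:15.
Rania ∩ Zheng: 11:15–12:30, 16:30–17:45, 18:00–18:30.
Rania ∩ Zheng ∩ Dana: 11:15–12:00, 16:30–17:45, 18:00–18:15.
Rania ∩ Zheng ∩ Dana ∩ Isla: 11:15–12:00, 16:30–17:45, 18:00–18:15.
Restricted to 10:30–16:15: 11:15–12:00.
Windows ≥ 60 min: (none).

none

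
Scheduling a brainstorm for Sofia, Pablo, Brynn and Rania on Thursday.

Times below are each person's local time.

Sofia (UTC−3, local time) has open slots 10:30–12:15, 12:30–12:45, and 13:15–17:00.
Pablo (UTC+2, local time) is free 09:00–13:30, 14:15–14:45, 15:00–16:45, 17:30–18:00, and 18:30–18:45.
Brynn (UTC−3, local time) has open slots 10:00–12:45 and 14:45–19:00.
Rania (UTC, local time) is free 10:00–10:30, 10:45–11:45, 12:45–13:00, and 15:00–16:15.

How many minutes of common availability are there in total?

15 minutes

Sofia → UTC: 13:30–15:15, 15:30–15:45, 16:15–20:00.
Pablo → UTC: 07:00–11:30, 12:15–12:45, 13:00–14:45, 15:30–16:00, 16:30–16:45.
Brynn → UTC: 13:00–15:45, 17:45–22:00.
Rania → UTC: 10:00–10:30, 10:45–11:45, 12:45–13:00, 15:00–16:15.
Sofia ∩ Pablo: 13:30–14:45, 15:30–15:45, 16:30–16:45.
Sofia ∩ Pablo ∩ Brynn: 13:30–14:45, 15:30–15:45.
Sofia ∩ Pablo ∩ Brynn ∩ Rania: 15:30–15:45.
Total common minutes: 15.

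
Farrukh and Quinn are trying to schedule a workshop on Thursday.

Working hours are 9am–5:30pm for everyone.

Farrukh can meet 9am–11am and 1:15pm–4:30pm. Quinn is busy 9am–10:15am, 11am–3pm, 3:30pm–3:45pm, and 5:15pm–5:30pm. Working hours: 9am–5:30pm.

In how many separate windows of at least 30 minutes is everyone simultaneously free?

3

Quinn free within 09:00–17:30: 10:15–11:00, 15:00–15:30, 15:45–17:15.
Farrukh ∩ Quinn: 10:15–11:00, 15:00–15:30, 15:45–16:30.
Windows ≥ 30 min: 10:15–11:00, 15:00–15:30, 15:45–16:30.
That's 3 windows.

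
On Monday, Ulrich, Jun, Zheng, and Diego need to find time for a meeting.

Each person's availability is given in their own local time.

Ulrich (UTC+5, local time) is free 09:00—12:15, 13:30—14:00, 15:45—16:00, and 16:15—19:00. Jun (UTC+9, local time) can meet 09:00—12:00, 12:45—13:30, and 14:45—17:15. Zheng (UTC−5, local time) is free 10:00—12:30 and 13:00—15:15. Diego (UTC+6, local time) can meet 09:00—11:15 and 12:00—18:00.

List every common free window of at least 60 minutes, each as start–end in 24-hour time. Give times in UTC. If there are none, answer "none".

none

Ulrich → UTC: 04:00–07:15, 08:30–09:00, 10:45–11:00, 11:15–14:00.
Jun → UTC: 00:00–03:00, 03:45–04:30, 05:45–08:15.
Zheng → UTC: 15:00–17:30, 18:00–20:15.
Diego → UTC: 03:00–05:15, 06:00–12:00.
Ulrich ∩ Jun: 04:00–04:30, 05:45–07:15.
Ulrich ∩ Jun ∩ Zheng: (none).
Ulrich ∩ Jun ∩ Zheng ∩ Diego: (none).
Windows ≥ 60 min: (none).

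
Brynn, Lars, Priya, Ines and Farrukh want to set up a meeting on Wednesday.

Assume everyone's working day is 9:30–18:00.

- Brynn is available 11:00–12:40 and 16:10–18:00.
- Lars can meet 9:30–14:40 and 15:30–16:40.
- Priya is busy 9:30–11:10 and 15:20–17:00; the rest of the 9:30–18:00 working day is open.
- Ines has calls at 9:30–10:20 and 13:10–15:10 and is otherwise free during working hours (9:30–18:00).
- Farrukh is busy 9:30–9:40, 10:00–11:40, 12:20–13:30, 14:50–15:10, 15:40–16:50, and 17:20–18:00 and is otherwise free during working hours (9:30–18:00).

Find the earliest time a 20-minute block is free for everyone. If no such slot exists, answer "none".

Priya free within 09:30–18:00: 11:10–15:20, 17:00–18:00.
Ines free within 09:30–18:00: 10:20–13:10, 15:10–18:00.
Farrukh free within 09:30–18:00: 09:40–10:00, 11:40–12:20, 13:30–14:50, 15:10–15:40, 16:50–17:20.
Brynn ∩ Lars: 11:00–12:40, 16:10–16:40.
Brynn ∩ Lars ∩ Priya: 11:10–12:40.
Brynn ∩ Lars ∩ Priya ∩ Ines: 11:10–12:40.
Brynn ∩ Lars ∩ Priya ∩ Ines ∩ Farrukh: 11:40–12:20.
Windows ≥ 20 min: 11:40–12:20.
Earliest such window starts at 11:40.

11:40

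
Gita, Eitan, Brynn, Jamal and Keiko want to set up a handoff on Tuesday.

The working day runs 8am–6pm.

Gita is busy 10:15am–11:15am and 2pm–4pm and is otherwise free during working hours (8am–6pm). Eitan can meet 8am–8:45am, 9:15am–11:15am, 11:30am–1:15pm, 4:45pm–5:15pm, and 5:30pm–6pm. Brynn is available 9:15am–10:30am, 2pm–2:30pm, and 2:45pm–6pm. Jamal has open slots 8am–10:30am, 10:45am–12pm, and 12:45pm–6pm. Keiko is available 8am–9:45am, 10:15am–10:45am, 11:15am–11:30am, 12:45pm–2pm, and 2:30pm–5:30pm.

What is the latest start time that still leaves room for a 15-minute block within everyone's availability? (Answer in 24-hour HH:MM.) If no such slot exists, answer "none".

17:00

Gita free within 08:00–18:00: 08:00–10:15, 11:15–14:00, 16:00–18:00.
Gita ∩ Eitan: 08:00–08:45, 09:15–10:15, 11:30–13:15, 16:45–17:15, 17:30–18:00.
Gita ∩ Eitan ∩ Brynn: 09:15–10:15, 16:45–17:15, 17:30–18:00.
Gita ∩ Eitan ∩ Brynn ∩ Jamal: 09:15–10:15, 16:45–17:15, 17:30–18:00.
Gita ∩ Eitan ∩ Brynn ∩ Jamal ∩ Keiko: 09:15–09:45, 16:45–17:15.
Windows ≥ 15 min: 09:15–09:45, 16:45–17:15.
Latest start in the last window 16:45–17:15 is 17:15 − 15 min = 17:00.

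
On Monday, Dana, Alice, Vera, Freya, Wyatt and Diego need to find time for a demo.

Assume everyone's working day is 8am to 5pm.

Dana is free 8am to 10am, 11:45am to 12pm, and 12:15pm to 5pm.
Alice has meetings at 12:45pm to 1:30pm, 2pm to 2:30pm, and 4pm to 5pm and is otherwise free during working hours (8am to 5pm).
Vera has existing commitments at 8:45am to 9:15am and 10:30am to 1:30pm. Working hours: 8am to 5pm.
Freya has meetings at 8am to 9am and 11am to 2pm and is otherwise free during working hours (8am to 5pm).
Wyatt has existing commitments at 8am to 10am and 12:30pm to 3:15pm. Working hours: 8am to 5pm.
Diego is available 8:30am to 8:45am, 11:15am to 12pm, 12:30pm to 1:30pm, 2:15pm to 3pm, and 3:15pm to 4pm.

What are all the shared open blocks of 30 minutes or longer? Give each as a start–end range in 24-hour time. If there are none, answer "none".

15:15–16:00

Alice free within 08:00–17:00: 08:00–12:45, 13:30–14:00, 14:30–16:00.
Vera free within 08:00–17:00: 08:00–08:45, 09:15–10:30, 13:30–17:00.
Freya free within 08:00–17:00: 09:00–11:00, 14:00–17:00.
Wyatt free within 08:00–17:00: 10:00–12:30, 15:15–17:00.
Dana ∩ Alice: 08:00–10:00, 11:45–12:00, 12:15–12:45, 13:30–14:00, 14:30–16:00.
Dana ∩ Alice ∩ Vera: 08:00–08:45, 09:15–10:00, 13:30–14:00, 14:30–16:00.
Dana ∩ Alice ∩ Vera ∩ Freya: 09:15–10:00, 14:30–16:00.
Dana ∩ Alice ∩ Vera ∩ Freya ∩ Wyatt: 15:15–16:00.
Dana ∩ Alice ∩ Vera ∩ Freya ∩ Wyatt ∩ Diego: 15:15–16:00.
Windows ≥ 30 min: 15:15–16:00.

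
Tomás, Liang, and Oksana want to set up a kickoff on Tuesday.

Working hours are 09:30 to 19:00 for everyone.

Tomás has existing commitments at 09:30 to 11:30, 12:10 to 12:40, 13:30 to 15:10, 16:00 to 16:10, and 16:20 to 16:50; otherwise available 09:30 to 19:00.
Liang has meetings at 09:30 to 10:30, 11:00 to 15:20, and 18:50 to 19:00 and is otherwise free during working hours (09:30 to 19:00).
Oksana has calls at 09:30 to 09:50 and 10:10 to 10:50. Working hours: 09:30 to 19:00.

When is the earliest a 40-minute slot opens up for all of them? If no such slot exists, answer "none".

15:20

Tomás free within 09:30–19:00: 11:30–12:10, 12:40–13:30, 15:10–16:00, 16:10–16:20, 16:50–19:00.
Liang free within 09:30–19:00: 10:30–11:00, 15:20–18:50.
Oksana free within 09:30–19:00: 09:50–10:10, 10:50–19:00.
Tomás ∩ Liang: 15:20–16:00, 16:10–16:20, 16:50–18:50.
Tomás ∩ Liang ∩ Oksana: 15:20–16:00, 16:10–16:20, 16:50–18:50.
Windows ≥ 40 min: 15:20–16:00, 16:50–18:50.
Earliest such window starts at 15:20.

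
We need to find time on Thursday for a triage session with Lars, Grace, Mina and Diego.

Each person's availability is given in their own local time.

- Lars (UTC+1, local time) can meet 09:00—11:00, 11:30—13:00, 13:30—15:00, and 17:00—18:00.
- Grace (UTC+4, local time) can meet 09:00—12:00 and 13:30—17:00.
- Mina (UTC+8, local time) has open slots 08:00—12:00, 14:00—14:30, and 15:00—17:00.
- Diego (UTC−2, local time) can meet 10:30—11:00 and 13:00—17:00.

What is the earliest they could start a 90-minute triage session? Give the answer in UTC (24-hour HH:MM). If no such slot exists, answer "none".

none

Lars → UTC: 08:00–10:00, 10:30–12:00, 12:30–14:00, 16:00–17:00.
Grace → UTC: 05:00–08:00, 09:30–13:00.
Mina → UTC: 00:00–04:00, 06:00–06:30, 07:00–09:00.
Diego → UTC: 12:30–13:00, 15:00–19:00.
Lars ∩ Grace: 09:30–10:00, 10:30–12:00, 12:30–13:00.
Lars ∩ Grace ∩ Mina: (none).
Lars ∩ Grace ∩ Mina ∩ Diego: (none).
Windows ≥ 90 min: (none).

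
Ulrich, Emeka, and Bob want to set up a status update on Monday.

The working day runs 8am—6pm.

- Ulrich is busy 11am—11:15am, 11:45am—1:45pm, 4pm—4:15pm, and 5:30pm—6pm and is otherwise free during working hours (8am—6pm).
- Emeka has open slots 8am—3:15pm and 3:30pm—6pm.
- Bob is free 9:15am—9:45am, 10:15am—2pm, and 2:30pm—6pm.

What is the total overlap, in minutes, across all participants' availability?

270 minutes

Ulrich free within 08:00–18:00: 08:00–11:00, 11:15–11:45, 13:45–16:00, 16:15–17:30.
Ulrich ∩ Emeka: 08:00–11:00, 11:15–11:45, 13:45–15:15, 15:30–16:00, 16:15–17:30.
Ulrich ∩ Emeka ∩ Bob: 09:15–09:45, 10:15–11:00, 11:15–11:45, 13:45–14:00, 14:30–15:15, 15:30–16:00, 16:15–17:30.
Total common minutes: 30 + 45 + 30 + 15 + 45 + 30 + 75 = 270.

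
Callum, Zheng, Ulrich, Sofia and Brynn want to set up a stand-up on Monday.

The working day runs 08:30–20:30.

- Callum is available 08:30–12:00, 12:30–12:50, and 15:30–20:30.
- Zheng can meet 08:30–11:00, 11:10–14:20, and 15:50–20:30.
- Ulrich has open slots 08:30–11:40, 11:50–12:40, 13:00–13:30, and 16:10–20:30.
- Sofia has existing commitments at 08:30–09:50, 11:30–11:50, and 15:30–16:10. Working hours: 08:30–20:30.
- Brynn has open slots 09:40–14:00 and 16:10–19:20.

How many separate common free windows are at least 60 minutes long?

Sofia free within 08:30–20:30: 09:50–11:30, 11:50–15:30, 16:10–20:30.
Callum ∩ Zheng: 08:30–11:00, 11:10–12:00, 12:30–12:50, 15:50–20:30.
Callum ∩ Zheng ∩ Ulrich: 08:30–11:00, 11:10–11:40, 11:50–12:00, 12:30–12:40, 16:10–20:30.
Callum ∩ Zheng ∩ Ulrich ∩ Sofia: 09:50–11:00, 11:10–11:30, 11:50–12:00, 12:30–12:40, 16:10–20:30.
Callum ∩ Zheng ∩ Ulrich ∩ Sofia ∩ Brynn: 09:50–11:00, 11:10–11:30, 11:50–12:00, 12:30–12:40, 16:10–19:20.
Windows ≥ 60 min: 09:50–11:00, 16:10–19:20.
That's 2 windows.

2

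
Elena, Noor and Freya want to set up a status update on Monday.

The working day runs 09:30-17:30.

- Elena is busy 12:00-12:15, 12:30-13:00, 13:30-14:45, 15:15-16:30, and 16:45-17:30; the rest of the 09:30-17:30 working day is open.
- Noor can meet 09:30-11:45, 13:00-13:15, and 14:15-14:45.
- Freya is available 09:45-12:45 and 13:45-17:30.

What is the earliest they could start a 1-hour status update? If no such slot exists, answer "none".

Elena free within 09:30–17:30: 09:30–12:00, 12:15–12:30, 13:00–13:30, 14:45–15:15, 16:30–16:45.
Elena ∩ Noor: 09:30–11:45, 13:00–13:15.
Elena ∩ Noor ∩ Freya: 09:45–11:45.
Windows ≥ 60 min: 09:45–11:45.
Earliest such window starts at 09:45.

09:45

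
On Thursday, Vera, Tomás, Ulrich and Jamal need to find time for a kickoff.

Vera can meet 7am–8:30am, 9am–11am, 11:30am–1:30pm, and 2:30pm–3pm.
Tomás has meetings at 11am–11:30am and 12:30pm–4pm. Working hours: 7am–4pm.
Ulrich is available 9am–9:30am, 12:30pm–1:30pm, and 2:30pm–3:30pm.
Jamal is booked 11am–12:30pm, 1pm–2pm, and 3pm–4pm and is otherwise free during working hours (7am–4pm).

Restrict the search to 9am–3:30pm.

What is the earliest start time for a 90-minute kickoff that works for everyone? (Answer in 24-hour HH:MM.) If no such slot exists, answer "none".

Tomás free within 07:00–16:00: 07:00–11:00, 11:30–12:30.
Jamal free within 07:00–16:00: 07:00–11:00, 12:30–13:00, 14:00–15:00.
Vera ∩ Tomás: 07:00–08:30, 09:00–11:00, 11:30–12:30.
Vera ∩ Tomás ∩ Ulrich: 09:00–09:30.
Vera ∩ Tomás ∩ Ulrich ∩ Jamal: 09:00–09:30.
Restricted to 09:00–15:30: 09:00–09:30.
Windows ≥ 90 min: (none).

none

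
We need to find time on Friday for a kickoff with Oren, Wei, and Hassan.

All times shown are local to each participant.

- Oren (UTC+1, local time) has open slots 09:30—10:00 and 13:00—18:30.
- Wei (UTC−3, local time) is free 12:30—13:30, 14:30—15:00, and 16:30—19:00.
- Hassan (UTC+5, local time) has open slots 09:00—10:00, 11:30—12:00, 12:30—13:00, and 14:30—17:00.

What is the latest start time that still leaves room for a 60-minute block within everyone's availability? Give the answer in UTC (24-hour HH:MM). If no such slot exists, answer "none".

Oren → UTC: 08:30–09:00, 12:00–17:30.
Wei → UTC: 15:30–16:30, 17:30–18:00, 19:30–22:00.
Hassan → UTC: 04:00–05:00, 06:30–07:00, 07:30–08:00, 09:30–12:00.
Oren ∩ Wei: 15:30–16:30.
Oren ∩ Wei ∩ Hassan: (none).
Windows ≥ 60 min: (none).

none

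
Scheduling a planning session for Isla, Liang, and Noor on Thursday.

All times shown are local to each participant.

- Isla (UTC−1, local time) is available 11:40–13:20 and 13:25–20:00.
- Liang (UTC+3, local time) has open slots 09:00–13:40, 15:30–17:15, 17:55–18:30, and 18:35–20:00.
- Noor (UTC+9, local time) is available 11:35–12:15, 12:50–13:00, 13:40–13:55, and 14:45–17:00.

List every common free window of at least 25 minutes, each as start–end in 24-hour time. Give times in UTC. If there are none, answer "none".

Isla → UTC: 12:40–14:20, 14:25–21:00.
Liang → UTC: 06:00–10:40, 12:30–14:15, 14:55–15:30, 15:35–17:00.
Noor → UTC: 02:35–03:15, 03:50–04:00, 04:40–04:55, 05:45–08:00.
Isla ∩ Liang: 12:40–14:15, 14:55–15:30, 15:35–17:00.
Isla ∩ Liang ∩ Noor: (none).
Windows ≥ 25 min: (none).

none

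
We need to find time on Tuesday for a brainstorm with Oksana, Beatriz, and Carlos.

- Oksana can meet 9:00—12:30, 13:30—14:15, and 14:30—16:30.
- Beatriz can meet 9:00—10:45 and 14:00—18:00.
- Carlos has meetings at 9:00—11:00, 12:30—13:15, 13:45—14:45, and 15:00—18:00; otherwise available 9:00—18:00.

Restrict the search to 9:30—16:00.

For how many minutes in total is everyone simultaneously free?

15 minutes

Carlos free within 09:00–18:00: 11:00–12:30, 13:15–13:45, 14:45–15:00.
Oksana ∩ Beatriz: 09:00–10:45, 14:00–14:15, 14:30–16:30.
Oksana ∩ Beatriz ∩ Carlos: 14:45–15:00.
Restricted to 09:30–16:00: 14:45–15:00.
Total common minutes: 15.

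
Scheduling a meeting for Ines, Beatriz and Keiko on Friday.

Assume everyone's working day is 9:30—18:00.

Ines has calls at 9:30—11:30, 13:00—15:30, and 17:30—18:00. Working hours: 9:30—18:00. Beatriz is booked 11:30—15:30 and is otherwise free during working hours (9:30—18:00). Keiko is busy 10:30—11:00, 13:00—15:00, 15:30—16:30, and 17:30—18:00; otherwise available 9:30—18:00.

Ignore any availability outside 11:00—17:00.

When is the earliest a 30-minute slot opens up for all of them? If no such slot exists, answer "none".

Ines free within 09:30–18:00: 11:30–13:00, 15:30–17:30.
Beatriz free within 09:30–18:00: 09:30–11:30, 15:30–18:00.
Keiko free within 09:30–18:00: 09:30–10:30, 11:00–13:00, 15:00–15:30, 16:30–17:30.
Ines ∩ Beatriz: 15:30–17:30.
Ines ∩ Beatriz ∩ Keiko: 16:30–17:30.
Restricted to 11:00–17:00: 16:30–17:00.
Windows ≥ 30 min: 16:30–17:00.
Earliest such window starts at 16:30.

16:30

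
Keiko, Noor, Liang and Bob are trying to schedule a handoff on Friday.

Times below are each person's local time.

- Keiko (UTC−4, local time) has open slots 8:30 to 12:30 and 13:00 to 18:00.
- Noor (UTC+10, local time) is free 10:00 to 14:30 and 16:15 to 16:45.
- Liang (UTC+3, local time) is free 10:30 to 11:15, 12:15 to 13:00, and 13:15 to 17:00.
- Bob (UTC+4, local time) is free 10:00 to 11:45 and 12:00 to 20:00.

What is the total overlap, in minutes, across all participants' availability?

0 minutes

Keiko → UTC: 12:30–16:30, 17:00–22:00.
Noor → UTC: 00:00–04:30, 06:15–06:45.
Liang → UTC: 07:30–08:15, 09:15–10:00, 10:15–14:00.
Bob → UTC: 06:00–07:45, 08:00–16:00.
Keiko ∩ Noor: (none).
Keiko ∩ Noor ∩ Liang: (none).
Keiko ∩ Noor ∩ Liang ∩ Bob: (none).
Total common minutes: 0.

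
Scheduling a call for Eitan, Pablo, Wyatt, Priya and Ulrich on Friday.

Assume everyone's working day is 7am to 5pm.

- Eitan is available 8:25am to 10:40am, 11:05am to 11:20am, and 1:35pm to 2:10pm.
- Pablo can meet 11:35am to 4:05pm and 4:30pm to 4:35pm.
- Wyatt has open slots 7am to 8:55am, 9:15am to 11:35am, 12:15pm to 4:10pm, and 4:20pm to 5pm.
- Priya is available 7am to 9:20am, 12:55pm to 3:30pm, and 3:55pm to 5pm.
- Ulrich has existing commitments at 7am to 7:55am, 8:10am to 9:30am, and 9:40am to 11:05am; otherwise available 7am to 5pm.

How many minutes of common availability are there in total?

35 minutes

Ulrich free within 07:00–17:00: 07:55–08:10, 09:30–09:40, 11:05–17:00.
Eitan ∩ Pablo: 13:35–14:10.
Eitan ∩ Pablo ∩ Wyatt: 13:35–14:10.
Eitan ∩ Pablo ∩ Wyatt ∩ Priya: 13:35–14:10.
Eitan ∩ Pablo ∩ Wyatt ∩ Priya ∩ Ulrich: 13:35–14:10.
Total common minutes: 35.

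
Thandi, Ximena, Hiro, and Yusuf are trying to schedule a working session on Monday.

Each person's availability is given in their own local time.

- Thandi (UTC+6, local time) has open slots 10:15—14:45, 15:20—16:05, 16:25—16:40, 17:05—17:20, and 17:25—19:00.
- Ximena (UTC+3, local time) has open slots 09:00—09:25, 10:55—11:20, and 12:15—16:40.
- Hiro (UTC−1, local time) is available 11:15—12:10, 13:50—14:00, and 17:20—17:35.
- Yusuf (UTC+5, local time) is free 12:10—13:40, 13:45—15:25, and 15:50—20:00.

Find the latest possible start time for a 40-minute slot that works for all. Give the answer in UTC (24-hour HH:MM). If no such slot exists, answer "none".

Thandi → UTC: 04:15–08:45, 09:20–10:05, 10:25–10:40, 11:05–11:20, 11:25–13:00.
Ximena → UTC: 06:00–06:25, 07:55–08:20, 09:15–13:40.
Hiro → UTC: 12:15–13:10, 14:50–15:00, 18:20–18:35.
Yusuf → UTC: 07:10–08:40, 08:45–10:25, 10:50–15:00.
Thandi ∩ Ximena: 06:00–06:25, 07:55–08:20, 09:20–10:05, 10:25–10:40, 11:05–11:20, 11:25–13:00.
Thandi ∩ Ximena ∩ Hiro: 12:15–13:00.
Thandi ∩ Ximena ∩ Hiro ∩ Yusuf: 12:15–13:00.
Windows ≥ 40 min: 12:15–13:00.
Latest start in the last window 12:15–13:00 is 13:00 − 40 min = 12:20.

12:20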